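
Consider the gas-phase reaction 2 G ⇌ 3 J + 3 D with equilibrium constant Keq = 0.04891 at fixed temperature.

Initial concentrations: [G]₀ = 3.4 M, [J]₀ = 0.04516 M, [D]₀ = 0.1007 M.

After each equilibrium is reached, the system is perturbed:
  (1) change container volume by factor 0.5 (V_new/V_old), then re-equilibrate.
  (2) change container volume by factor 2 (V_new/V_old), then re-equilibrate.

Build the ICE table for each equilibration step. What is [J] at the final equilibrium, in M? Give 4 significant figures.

[J]_eq = 0.8326 M

Q₀ = 8.1357e-09 vs Keq = 0.04891 ⇒ Q<K, forward
Step 1:
                   G          J          D
  init           3.4    0.04516     0.1007
  Δ          -0.5249     0.7874     0.7874
  eq           2.875     0.8326     0.8881
  solve Keq expr → x = 0.2625; check Q = 0.04891
Then change container volume by factor 0.5 (V_new/V_old).
Step 2:
                   G          J          D
  init          5.75      1.665      1.776
  Δ           0.4073    -0.6109    -0.6109
  eq           6.157      1.054      1.165
  solve Keq expr → x = -0.2036; check Q = 0.04891
Then change container volume by factor 2 (V_new/V_old).
Step 3:
                   G          J          D
  init         3.079     0.5271     0.5827
  Δ          -0.2036     0.3055     0.3055
  eq           2.875     0.8326     0.8881
  solve Keq expr → x = 0.1018; check Q = 0.04891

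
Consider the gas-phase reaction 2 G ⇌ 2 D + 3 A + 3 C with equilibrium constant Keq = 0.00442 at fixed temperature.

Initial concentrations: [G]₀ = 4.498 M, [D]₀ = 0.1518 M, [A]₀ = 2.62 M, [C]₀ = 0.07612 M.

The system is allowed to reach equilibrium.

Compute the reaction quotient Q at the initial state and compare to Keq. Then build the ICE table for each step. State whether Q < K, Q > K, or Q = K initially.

Q₀ = 9.0345e-06 vs Keq = 0.00442 ⇒ Q<K, forward
Step 1:
                   G          D          A          C
  I            4.498     0.1518       2.62    0.07612
  C          -0.1665     0.1665     0.2498     0.2498
  E            4.331     0.3183       2.87     0.3259
  solve Keq expr → x = 0.08327; check Q = 0.00442

Q₀ = 9.0345e-06; Q < K (proceeds forward)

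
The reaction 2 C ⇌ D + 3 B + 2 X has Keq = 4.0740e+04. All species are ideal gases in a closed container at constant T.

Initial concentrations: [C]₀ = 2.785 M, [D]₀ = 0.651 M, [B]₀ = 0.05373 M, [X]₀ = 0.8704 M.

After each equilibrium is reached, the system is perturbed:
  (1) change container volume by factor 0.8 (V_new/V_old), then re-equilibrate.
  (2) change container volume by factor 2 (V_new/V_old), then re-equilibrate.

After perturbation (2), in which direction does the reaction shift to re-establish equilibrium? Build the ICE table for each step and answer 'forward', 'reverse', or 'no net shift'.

Direction: forward

Q₀ = 9.8632e-06 vs Keq = 4.0740e+04 ⇒ Q<K, forward
Step 1:
                  C         D         B         X
  Initial     2.785     0.651   0.05373    0.8704
  Change     -2.597     1.298     3.895     2.597
  Equil      0.1882     1.949     3.949     3.467
  solve Keq expr → x = 1.298; check Q = 4.0740e+04
Then change container volume by factor 0.8 (V_new/V_old).
Step 2:
                  C         D         B         X
  Initial    0.2353     2.437     4.936     4.334
  Change     0.1032   -0.0516   -0.1548   -0.1032
  Equil      0.3385     2.385     4.781     4.231
  solve Keq expr → x = -0.0516; check Q = 4.0740e+04
Then change container volume by factor 2 (V_new/V_old).
Step 3:
                  C         D         B         X
  Initial    0.1692     1.193     2.391     2.115
  Change    -0.1183   0.05914    0.1774    0.1183
  Equil     0.05095     1.252     2.568     2.234
  solve Keq expr → x = 0.05914; check Q = 4.0740e+04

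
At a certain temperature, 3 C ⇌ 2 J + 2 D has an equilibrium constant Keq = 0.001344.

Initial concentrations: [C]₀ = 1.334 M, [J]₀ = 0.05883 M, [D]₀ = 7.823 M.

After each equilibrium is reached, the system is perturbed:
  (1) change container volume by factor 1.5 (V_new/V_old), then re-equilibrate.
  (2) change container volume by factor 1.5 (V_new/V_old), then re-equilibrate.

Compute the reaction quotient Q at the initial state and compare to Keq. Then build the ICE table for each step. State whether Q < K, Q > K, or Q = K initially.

Q₀ = 0.08922 vs Keq = 0.001344 ⇒ Q>K, reverse
Step 1:
                    C           J           D
  init          1.334     0.05883       7.823
  Δ           0.07639    -0.05093    -0.05093
  eq             1.41    0.007901       7.772
  solve Keq expr → x = -0.02546; check Q = 0.001344
Then change container volume by factor 1.5 (V_new/V_old).
Step 2:
                    C           J           D
  init         0.9403    0.005267       5.181
  Δ         -0.001747    0.001164    0.001164
  eq           0.9385    0.006432       5.183
  solve Keq expr → x = 5.8219e-04; check Q = 0.001344
Then change container volume by factor 1.5 (V_new/V_old).
Step 3:
                    C           J           D
  init         0.6257    0.004288       3.455
  Δ         -0.001417  9.4439e-04  9.4439e-04
  eq           0.6243    0.005232       3.456
  solve Keq expr → x = 4.7220e-04; check Q = 0.001344

Q₀ = 0.08922; Q > K (proceeds reverse)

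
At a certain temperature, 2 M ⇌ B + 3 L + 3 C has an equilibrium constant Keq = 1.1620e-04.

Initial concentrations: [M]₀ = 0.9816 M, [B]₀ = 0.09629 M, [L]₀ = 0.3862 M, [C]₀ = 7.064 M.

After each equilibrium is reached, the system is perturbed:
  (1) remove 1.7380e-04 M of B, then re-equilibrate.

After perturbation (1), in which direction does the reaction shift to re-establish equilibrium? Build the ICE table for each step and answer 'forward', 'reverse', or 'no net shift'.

Direction: forward

Q₀ = 2.029 vs Keq = 1.1620e-04 ⇒ Q>K, reverse
Step 1:
                   M          B          L          C
  I           0.9816    0.09629     0.3862      7.064
  C           0.1915   -0.09576    -0.2873    -0.2873
  E            1.173 5.3082e-04    0.09892      6.777
  solve Keq expr → x = -0.09576; check Q = 1.1620e-04
Then remove 1.7380e-04 M of B.
Step 2:
                   M          B          L          C
  I            1.173 3.5702e-04    0.09892      6.777
  C       -3.3096e-04 1.6548e-04 4.9643e-04 4.9643e-04
  E            1.173 5.2250e-04    0.09942      6.777
  solve Keq expr → x = 1.6548e-04; check Q = 1.1620e-04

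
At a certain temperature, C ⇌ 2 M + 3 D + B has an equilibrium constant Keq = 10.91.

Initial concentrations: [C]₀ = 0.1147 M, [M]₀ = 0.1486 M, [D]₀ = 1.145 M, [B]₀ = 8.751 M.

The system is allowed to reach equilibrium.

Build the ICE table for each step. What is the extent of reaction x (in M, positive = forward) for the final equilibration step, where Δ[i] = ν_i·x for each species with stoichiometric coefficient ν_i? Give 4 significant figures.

x = 0.03654 M

Q₀ = 2.529 vs Keq = 10.91 ⇒ Q<K, forward
Step 1:
                   C          M          D          B
  I           0.1147     0.1486      1.145      8.751
  C         -0.03654    0.07307     0.1096    0.03654
  E          0.07816     0.2217      1.255      8.788
  solve Keq expr → x = 0.03654; check Q = 10.91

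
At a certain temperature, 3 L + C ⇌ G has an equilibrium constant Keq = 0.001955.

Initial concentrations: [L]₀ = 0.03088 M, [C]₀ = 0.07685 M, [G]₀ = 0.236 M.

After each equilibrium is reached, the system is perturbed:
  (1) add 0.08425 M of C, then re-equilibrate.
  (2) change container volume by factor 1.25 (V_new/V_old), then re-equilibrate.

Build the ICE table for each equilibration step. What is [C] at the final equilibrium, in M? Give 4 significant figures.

[C]_eq = 0.3176 M

Q₀ = 1.0429e+05 vs Keq = 0.001955 ⇒ Q>K, reverse
Step 1:
                   L          C          G
  I          0.03088    0.07685      0.236
  C           0.7073     0.2358    -0.2358
  E           0.7381     0.3126 2.4579e-04
  solve Keq expr → x = -0.2358; check Q = 0.001955
Then add 0.08425 M of C.
Step 2:
                   L          C          G
  I           0.7381     0.3969 2.4579e-04
  C       -1.9782e-04 -6.5940e-05 6.5940e-05
  E           0.7379     0.3968 3.1173e-04
  solve Keq expr → x = 6.5940e-05; check Q = 0.001955
Then change container volume by factor 1.25 (V_new/V_old).
Step 3:
                   L          C          G
  I           0.5904     0.3174 2.4938e-04
  C       3.6424e-04 1.2141e-04 -1.2141e-04
  E           0.5907     0.3176 1.2797e-04
  solve Keq expr → x = -1.2141e-04; check Q = 0.001955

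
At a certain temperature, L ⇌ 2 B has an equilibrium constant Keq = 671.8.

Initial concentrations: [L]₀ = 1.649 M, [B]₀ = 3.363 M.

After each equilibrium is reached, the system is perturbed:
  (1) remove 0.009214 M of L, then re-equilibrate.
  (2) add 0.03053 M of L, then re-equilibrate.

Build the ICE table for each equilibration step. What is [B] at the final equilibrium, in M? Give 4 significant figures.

Q₀ = 6.859 vs Keq = 671.8 ⇒ Q<K, forward
Step 1:
                   L          B
  Initial      1.649      3.363
  Change      -1.585      3.171
  Equil      0.06355      6.534
  solve Keq expr → x = 1.585; check Q = 671.8
Then remove 0.009214 M of L.
Step 2:
                   L          B
  Initial    0.05433      6.534
  Change    0.008869   -0.01774
  Equil       0.0632      6.516
  solve Keq expr → x = -0.008869; check Q = 671.8
Then add 0.03053 M of L.
Step 3:
                   L          B
  Initial    0.09373      6.516
  Change    -0.02938    0.05877
  Equil      0.06435      6.575
  solve Keq expr → x = 0.02938; check Q = 671.8

[B]_eq = 6.575 M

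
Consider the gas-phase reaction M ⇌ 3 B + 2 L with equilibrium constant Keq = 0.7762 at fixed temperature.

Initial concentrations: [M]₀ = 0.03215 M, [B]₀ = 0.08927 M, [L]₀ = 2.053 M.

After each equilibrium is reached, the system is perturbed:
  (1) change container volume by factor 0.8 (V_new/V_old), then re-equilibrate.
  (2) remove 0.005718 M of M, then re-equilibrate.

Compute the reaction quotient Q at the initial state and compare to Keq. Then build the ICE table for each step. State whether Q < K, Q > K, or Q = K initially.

Q₀ = 0.09326 vs Keq = 0.7762 ⇒ Q<K, forward
Step 1:
                  M         B         L
  init      0.03215   0.08927     2.053
  Δ        -0.01683    0.0505   0.03367
  eq        0.01532    0.1398     2.087
  solve Keq expr → x = 0.01683; check Q = 0.7762
Then change container volume by factor 0.8 (V_new/V_old).
Step 2:
                  M         B         L
  init      0.01915    0.1747     2.608
  Δ        0.008896  -0.02669  -0.01779
  eq        0.02804     0.148     2.591
  solve Keq expr → x = -0.008896; check Q = 0.7762
Then remove 0.005718 M of M.
Step 3:
                  M         B         L
  init      0.02232     0.148     2.591
  Δ        0.002142 -0.006425 -0.004283
  eq        0.02447    0.1416     2.586
  solve Keq expr → x = -0.002142; check Q = 0.7762

Q₀ = 0.09326; Q < K (proceeds forward)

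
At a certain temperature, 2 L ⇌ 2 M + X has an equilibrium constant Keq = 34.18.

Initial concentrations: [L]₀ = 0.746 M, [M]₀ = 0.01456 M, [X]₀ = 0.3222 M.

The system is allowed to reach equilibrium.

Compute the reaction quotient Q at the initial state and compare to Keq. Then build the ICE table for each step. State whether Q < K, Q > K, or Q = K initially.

Q₀ = 1.2274e-04 vs Keq = 34.18 ⇒ Q<K, forward
Step 1:
                  L         M         X
  I           0.746   0.01456    0.3222
  C         -0.6539    0.6539    0.3269
  E         0.09212    0.6684    0.6491
  solve Keq expr → x = 0.3269; check Q = 34.18

Q₀ = 1.2274e-04; Q < K (proceeds forward)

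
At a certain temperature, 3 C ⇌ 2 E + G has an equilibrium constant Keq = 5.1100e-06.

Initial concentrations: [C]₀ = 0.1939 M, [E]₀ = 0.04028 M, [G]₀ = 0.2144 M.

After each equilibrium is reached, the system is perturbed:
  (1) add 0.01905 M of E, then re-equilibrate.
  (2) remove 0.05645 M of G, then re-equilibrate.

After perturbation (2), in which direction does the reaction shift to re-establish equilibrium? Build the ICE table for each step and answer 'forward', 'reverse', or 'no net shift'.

Q₀ = 0.04772 vs Keq = 5.1100e-06 ⇒ Q>K, reverse
Step 1:
                    C           E           G
  Initial      0.1939     0.04028      0.2144
  Change      0.05944    -0.03963    -0.01981
  Equil        0.2533  6.5345e-04      0.1946
  solve Keq expr → x = -0.01981; check Q = 5.1100e-06
Then add 0.01905 M of E.
Step 2:
                    C           E           G
  Initial      0.2533      0.0197      0.1946
  Change      0.02838    -0.01892   -0.009459
  Equil        0.2817  7.8559e-04      0.1851
  solve Keq expr → x = -0.009459; check Q = 5.1100e-06
Then remove 0.05645 M of G.
Step 3:
                    C           E           G
  Initial      0.2817  7.8559e-04      0.1287
  Change  -2.3286e-04  1.5524e-04  7.7619e-05
  Equil        0.2815  9.4082e-04      0.1288
  solve Keq expr → x = 7.7619e-05; check Q = 5.1100e-06

Direction: forward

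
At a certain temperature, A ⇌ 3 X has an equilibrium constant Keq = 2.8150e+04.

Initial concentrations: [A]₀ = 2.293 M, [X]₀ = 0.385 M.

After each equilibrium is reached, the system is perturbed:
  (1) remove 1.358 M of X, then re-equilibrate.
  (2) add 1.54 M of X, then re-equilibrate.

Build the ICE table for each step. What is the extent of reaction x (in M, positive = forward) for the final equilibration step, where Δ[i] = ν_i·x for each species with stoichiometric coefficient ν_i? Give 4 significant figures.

Q₀ = 0.02489 vs Keq = 2.8150e+04 ⇒ Q<K, forward
Step 1:
                   A          X
  Initial      2.293      0.385
  Change       -2.28      6.839
  Equil      0.01339      7.224
  solve Keq expr → x = 2.28; check Q = 2.8150e+04
Then remove 1.358 M of X.
Step 2:
                   A          X
  Initial    0.01339      5.866
  Change   -0.006154    0.01846
  Equil     0.007238      5.884
  solve Keq expr → x = 0.006154; check Q = 2.8150e+04
Then add 1.54 M of X.
Step 3:
                   A          X
  Initial   0.007238      7.424
  Change    0.007174   -0.02152
  Equil      0.01441      7.403
  solve Keq expr → x = -0.007174; check Q = 2.8150e+04

x = -0.007174 M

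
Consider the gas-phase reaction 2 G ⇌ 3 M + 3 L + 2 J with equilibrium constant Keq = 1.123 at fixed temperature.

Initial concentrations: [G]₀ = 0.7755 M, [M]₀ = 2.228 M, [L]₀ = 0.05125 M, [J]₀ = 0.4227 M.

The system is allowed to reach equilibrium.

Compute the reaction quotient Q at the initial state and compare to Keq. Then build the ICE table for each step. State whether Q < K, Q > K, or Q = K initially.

Q₀ = 4.4231e-04 vs Keq = 1.123 ⇒ Q<K, forward
Step 1:
                    G           M           L           J
  init         0.7755       2.228     0.05125      0.4227
  Δ           -0.2151      0.3226      0.3226      0.2151
  eq           0.5604       2.551      0.3739      0.6378
  solve Keq expr → x = 0.1075; check Q = 1.123

Q₀ = 4.4231e-04; Q < K (proceeds forward)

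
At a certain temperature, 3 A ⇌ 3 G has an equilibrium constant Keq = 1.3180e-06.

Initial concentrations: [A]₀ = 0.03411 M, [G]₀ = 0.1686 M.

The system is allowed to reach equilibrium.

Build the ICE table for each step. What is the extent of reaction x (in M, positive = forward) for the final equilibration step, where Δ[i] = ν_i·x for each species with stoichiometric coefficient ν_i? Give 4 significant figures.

Q₀ = 120.8 vs Keq = 1.3180e-06 ⇒ Q>K, reverse
Step 1:
                    A           G
  Initial     0.03411      0.1686
  Change       0.1664     -0.1664
  Equil        0.2005    0.002198
  solve Keq expr → x = -0.05547; check Q = 1.3180e-06

x = -0.05547 M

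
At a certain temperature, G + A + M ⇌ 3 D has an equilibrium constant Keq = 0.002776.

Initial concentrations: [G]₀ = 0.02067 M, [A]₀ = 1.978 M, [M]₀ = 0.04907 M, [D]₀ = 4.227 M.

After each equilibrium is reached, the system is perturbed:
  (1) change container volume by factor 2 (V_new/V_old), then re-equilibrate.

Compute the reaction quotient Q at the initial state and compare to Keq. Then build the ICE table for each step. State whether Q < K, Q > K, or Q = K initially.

Q₀ = 3.7646e+04 vs Keq = 0.002776 ⇒ Q>K, reverse
Step 1:
                  G         A         M         D
  I         0.02067     1.978   0.04907     4.227
  C           1.323     1.323     1.323     -3.97
  E           1.344     3.301     1.373    0.2567
  solve Keq expr → x = -1.323; check Q = 0.002776
Then change container volume by factor 2 (V_new/V_old).
Step 2:
                  G         A         M         D
  I          0.6721     1.651    0.6863    0.1283
  C               0         0         0         0
  E          0.6721     1.651    0.6863    0.1283
  solve Keq expr → x = 0; check Q = 0.002776

Q₀ = 3.7646e+04; Q > K (proceeds reverse)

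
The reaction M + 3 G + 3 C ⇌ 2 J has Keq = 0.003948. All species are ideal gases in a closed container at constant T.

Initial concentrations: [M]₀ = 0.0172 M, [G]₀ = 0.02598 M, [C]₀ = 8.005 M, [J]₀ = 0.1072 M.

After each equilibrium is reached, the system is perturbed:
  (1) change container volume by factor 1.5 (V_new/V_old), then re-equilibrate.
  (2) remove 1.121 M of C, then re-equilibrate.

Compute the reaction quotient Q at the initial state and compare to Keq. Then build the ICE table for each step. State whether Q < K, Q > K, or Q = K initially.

Q₀ = 74.28 vs Keq = 0.003948 ⇒ Q>K, reverse
Step 1:
                    M           G           C           J
  I            0.0172     0.02598       8.005      0.1072
  C           0.04278      0.1283      0.1283    -0.08556
  E           0.05998      0.1543       8.133     0.02164
  solve Keq expr → x = -0.04278; check Q = 0.003948
Then change container volume by factor 1.5 (V_new/V_old).
Step 2:
                    M           G           C           J
  I           0.03999      0.1029       5.422     0.01443
  C          0.003968      0.0119      0.0119   -0.007936
  E           0.04396      0.1148       5.434     0.00649
  solve Keq expr → x = -0.003968; check Q = 0.003948
Then remove 1.121 M of C.
Step 3:
                    M           G           C           J
  I           0.04396      0.1148       4.313     0.00649
  C        8.4867e-04    0.002546    0.002546   -0.001697
  E            0.0448      0.1173       4.316    0.004792
  solve Keq expr → x = -8.4867e-04; check Q = 0.003948

Q₀ = 74.28; Q > K (proceeds reverse)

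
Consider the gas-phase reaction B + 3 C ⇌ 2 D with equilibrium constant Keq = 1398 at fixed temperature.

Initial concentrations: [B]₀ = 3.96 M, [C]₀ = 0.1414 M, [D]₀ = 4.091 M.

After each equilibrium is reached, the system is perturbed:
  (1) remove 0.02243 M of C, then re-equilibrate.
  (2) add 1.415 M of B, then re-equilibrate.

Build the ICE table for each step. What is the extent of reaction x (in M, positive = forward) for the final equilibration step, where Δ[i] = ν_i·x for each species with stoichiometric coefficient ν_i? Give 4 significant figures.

Q₀ = 1495 vs Keq = 1398 ⇒ Q>K, reverse
Step 1:
                   B          C          D
  Initial       3.96     0.1414      4.091
  Change    0.001044   0.003133  -0.002088
  Equil        3.961     0.1445      4.089
  solve Keq expr → x = -0.001044; check Q = 1398
Then remove 0.02243 M of C.
Step 2:
                   B          C          D
  Initial      3.961     0.1221      4.089
  Change    0.007332      0.022   -0.01466
  Equil        3.968     0.1441      4.074
  solve Keq expr → x = -0.007332; check Q = 1398
Then add 1.415 M of B.
Step 3:
                   B          C          D
  Initial      5.383     0.1441      4.074
  Change   -0.004566    -0.0137   0.009131
  Equil        5.379     0.1304      4.083
  solve Keq expr → x = 0.004566; check Q = 1398

x = 0.004566 M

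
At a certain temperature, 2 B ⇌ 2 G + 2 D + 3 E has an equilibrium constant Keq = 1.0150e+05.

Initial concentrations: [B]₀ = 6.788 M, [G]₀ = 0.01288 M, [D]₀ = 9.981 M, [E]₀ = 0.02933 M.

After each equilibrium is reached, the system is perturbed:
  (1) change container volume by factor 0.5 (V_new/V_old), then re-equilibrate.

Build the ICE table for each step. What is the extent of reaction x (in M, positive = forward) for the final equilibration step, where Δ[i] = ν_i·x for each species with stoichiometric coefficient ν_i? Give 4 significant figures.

Q₀ = 9.0497e-09 vs Keq = 1.0150e+05 ⇒ Q<K, forward
Step 1:
                    B           G           D           E
  I             6.788     0.01288       9.981     0.02933
  C            -4.064       4.064       4.064       6.096
  E             2.724       4.077       14.04       6.125
  solve Keq expr → x = 2.032; check Q = 1.0150e+05
Then change container volume by factor 0.5 (V_new/V_old).
Step 2:
                    B           G           D           E
  I             5.448       8.153       28.09       12.25
  C             3.055      -3.055      -3.055      -4.583
  E             8.504       5.098       25.03       7.667
  solve Keq expr → x = -1.528; check Q = 1.0150e+05

x = -1.528 M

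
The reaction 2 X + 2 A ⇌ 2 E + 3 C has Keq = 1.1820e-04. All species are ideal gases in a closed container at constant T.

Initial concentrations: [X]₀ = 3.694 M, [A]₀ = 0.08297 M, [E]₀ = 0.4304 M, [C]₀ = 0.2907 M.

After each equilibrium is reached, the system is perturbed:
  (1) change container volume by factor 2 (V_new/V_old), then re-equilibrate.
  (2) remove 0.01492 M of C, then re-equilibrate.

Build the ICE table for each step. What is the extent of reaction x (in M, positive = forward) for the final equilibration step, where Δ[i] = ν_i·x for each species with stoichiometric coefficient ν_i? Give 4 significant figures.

Q₀ = 0.04844 vs Keq = 1.1820e-04 ⇒ Q>K, reverse
Step 1:
                    X           A           E           C
  I             3.694     0.08297      0.4304      0.2907
  C            0.1301      0.1301     -0.1301     -0.1952
  E             3.824      0.2131      0.3003     0.09549
  solve Keq expr → x = -0.06507; check Q = 1.1820e-04
Then change container volume by factor 2 (V_new/V_old).
Step 2:
                    X           A           E           C
  I             1.912      0.1066      0.1501     0.04775
  C         -0.005775   -0.005775    0.005775    0.008662
  E             1.906      0.1008      0.1559     0.05641
  solve Keq expr → x = 0.002887; check Q = 1.1820e-04
Then remove 0.01492 M of C.
Step 3:
                    X           A           E           C
  I             1.906      0.1008      0.1559     0.04149
  C         -0.007046   -0.007046    0.007046     0.01057
  E             1.899     0.09373       0.163     0.05206
  solve Keq expr → x = 0.003523; check Q = 1.1820e-04

x = 0.003523 M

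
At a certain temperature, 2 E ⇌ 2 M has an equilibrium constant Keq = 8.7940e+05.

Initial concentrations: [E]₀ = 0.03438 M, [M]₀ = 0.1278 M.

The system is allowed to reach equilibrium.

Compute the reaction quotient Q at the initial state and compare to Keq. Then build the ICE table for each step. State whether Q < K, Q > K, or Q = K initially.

Q₀ = 13.82; Q < K (proceeds forward)

Q₀ = 13.82 vs Keq = 8.7940e+05 ⇒ Q<K, forward
Step 1:
                  E         M
  Initial   0.03438    0.1278
  Change   -0.03421   0.03421
  Equil   1.7276e-04     0.162
  solve Keq expr → x = 0.0171; check Q = 8.7940e+05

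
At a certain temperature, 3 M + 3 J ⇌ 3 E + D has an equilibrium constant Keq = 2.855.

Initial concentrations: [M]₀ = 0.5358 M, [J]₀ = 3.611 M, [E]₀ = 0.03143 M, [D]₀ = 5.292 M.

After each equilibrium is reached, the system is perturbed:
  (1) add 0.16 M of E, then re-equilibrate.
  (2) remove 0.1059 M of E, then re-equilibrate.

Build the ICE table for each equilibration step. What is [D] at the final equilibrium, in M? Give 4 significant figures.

[D]_eq = 5.413 M

Q₀ = 2.2686e-05 vs Keq = 2.855 ⇒ Q<K, forward
Step 1:
                   M          J          E          D
  init        0.5358      3.611    0.03143      5.292
  Δ          -0.3787    -0.3787     0.3787     0.1262
  eq          0.1571      3.232     0.4101      5.418
  solve Keq expr → x = 0.1262; check Q = 2.855
Then add 0.16 M of E.
Step 2:
                   M          J          E          D
  init        0.1571      3.232     0.5701      5.418
  Δ           0.0423     0.0423    -0.0423    -0.0141
  eq          0.1994      3.275     0.5278      5.404
  solve Keq expr → x = -0.0141; check Q = 2.855
Then remove 0.1059 M of E.
Step 3:
                   M          J          E          D
  init        0.1994      3.275     0.4219      5.404
  Δ          -0.0279    -0.0279     0.0279   0.009302
  eq          0.1715      3.247     0.4498      5.413
  solve Keq expr → x = 0.009302; check Q = 2.855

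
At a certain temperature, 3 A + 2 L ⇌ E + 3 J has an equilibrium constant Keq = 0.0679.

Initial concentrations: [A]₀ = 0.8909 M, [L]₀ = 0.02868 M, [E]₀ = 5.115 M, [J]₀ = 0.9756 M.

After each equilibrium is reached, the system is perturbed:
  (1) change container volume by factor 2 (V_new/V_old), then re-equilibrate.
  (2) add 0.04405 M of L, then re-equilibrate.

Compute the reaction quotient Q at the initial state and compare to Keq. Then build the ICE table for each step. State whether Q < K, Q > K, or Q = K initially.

Q₀ = 8166; Q > K (proceeds reverse)

Q₀ = 8166 vs Keq = 0.0679 ⇒ Q>K, reverse
Step 1:
                   A          L          E          J
  init        0.8909    0.02868      5.115     0.9756
  Δ           0.7263     0.4842    -0.2421    -0.7263
  eq           1.617     0.5129      4.873     0.2493
  solve Keq expr → x = -0.2421; check Q = 0.0679
Then change container volume by factor 2 (V_new/V_old).
Step 2:
                   A          L          E          J
  init        0.8086     0.2564      2.436     0.1247
  Δ          0.01976    0.01318  -0.006588   -0.01976
  eq          0.8283     0.2696       2.43     0.1049
  solve Keq expr → x = -0.006588; check Q = 0.0679
Then add 0.04405 M of L.
Step 3:
                   A          L          E          J
  init        0.8283     0.3137       2.43     0.1049
  Δ        -0.008511  -0.005674   0.002837   0.008511
  eq          0.8198      0.308      2.433     0.1134
  solve Keq expr → x = 0.002837; check Q = 0.0679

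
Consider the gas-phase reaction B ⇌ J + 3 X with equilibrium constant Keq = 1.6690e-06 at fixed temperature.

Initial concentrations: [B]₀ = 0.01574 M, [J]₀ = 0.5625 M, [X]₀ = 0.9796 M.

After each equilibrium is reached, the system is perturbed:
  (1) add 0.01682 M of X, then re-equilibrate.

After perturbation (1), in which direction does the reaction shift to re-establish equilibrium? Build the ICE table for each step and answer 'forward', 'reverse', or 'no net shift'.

Direction: reverse

Q₀ = 33.59 vs Keq = 1.6690e-06 ⇒ Q>K, reverse
Step 1:
                  B         J         X
  init      0.01574    0.5625    0.9796
  Δ          0.3221   -0.3221   -0.9663
  eq         0.3378    0.2404   0.01329
  solve Keq expr → x = -0.3221; check Q = 1.6690e-06
Then add 0.01682 M of X.
Step 2:
                  B         J         X
  init       0.3378    0.2404   0.03011
  Δ        0.005548 -0.005548  -0.01664
  eq         0.3434    0.2348   0.01346
  solve Keq expr → x = -0.005548; check Q = 1.6690e-06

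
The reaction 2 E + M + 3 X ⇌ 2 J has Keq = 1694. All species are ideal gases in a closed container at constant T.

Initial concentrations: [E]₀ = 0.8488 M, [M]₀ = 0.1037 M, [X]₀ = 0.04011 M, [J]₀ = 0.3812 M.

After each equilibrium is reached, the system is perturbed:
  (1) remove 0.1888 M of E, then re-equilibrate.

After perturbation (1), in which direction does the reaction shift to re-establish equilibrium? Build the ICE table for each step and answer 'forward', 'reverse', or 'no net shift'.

Direction: reverse

Q₀ = 3.0141e+04 vs Keq = 1694 ⇒ Q>K, reverse
Step 1:
                   E          M          X          J
  init        0.8488     0.1037    0.04011     0.3812
  Δ            0.034      0.017    0.05101     -0.034
  eq          0.8828     0.1207    0.09112     0.3472
  solve Keq expr → x = -0.017; check Q = 1694
Then remove 0.1888 M of E.
Step 2:
                   E          M          X          J
  init         0.694     0.1207    0.09112     0.3472
  Δ         0.008141    0.00407    0.01221  -0.008141
  eq          0.7021     0.1248     0.1033     0.3391
  solve Keq expr → x = -0.00407; check Q = 1694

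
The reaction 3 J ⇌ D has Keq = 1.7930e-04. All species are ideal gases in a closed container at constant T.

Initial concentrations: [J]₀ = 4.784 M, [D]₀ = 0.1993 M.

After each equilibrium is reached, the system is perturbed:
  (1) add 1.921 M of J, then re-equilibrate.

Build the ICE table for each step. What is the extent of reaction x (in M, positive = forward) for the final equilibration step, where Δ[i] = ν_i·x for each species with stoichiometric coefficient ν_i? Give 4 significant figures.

Q₀ = 0.00182 vs Keq = 1.7930e-04 ⇒ Q>K, reverse
Step 1:
                    J           D
  Initial       4.784      0.1993
  Change       0.5177     -0.1726
  Equil         5.302     0.02672
  solve Keq expr → x = -0.1726; check Q = 1.7930e-04
Then add 1.921 M of J.
Step 2:
                    J           D
  Initial       7.223     0.02672
  Change      -0.1131     0.03771
  Equil          7.11     0.06443
  solve Keq expr → x = 0.03771; check Q = 1.7930e-04

x = 0.03771 M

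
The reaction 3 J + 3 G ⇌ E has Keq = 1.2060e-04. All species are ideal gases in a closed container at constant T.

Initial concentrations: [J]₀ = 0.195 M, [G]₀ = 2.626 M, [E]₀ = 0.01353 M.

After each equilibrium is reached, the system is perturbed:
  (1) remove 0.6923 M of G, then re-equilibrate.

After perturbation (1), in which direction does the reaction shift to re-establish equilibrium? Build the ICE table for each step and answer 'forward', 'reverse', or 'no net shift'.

Q₀ = 0.1008 vs Keq = 1.2060e-04 ⇒ Q>K, reverse
Step 1:
                   J          G          E
  I            0.195      2.626    0.01353
  C           0.0405     0.0405    -0.0135
  E           0.2355      2.667 2.9864e-05
  solve Keq expr → x = -0.0135; check Q = 1.2060e-04
Then remove 0.6923 M of G.
Step 2:
                   J          G          E
  I           0.2355      1.974 2.9864e-05
  C       5.3205e-05 5.3205e-05 -1.7735e-05
  E           0.2356      1.974 1.2129e-05
  solve Keq expr → x = -1.7735e-05; check Q = 1.2060e-04

Direction: reverse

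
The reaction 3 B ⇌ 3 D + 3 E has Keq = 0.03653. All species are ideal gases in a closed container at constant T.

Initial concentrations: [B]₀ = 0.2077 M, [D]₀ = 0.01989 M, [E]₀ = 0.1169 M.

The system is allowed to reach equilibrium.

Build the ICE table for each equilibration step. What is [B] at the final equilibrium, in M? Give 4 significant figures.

[B]_eq = 0.09345 M

Q₀ = 1.4029e-06 vs Keq = 0.03653 ⇒ Q<K, forward
Step 1:
                  B         D         E
  I          0.2077   0.01989    0.1169
  C         -0.1143    0.1143    0.1143
  E         0.09345    0.1341    0.2312
  solve Keq expr → x = 0.03808; check Q = 0.03653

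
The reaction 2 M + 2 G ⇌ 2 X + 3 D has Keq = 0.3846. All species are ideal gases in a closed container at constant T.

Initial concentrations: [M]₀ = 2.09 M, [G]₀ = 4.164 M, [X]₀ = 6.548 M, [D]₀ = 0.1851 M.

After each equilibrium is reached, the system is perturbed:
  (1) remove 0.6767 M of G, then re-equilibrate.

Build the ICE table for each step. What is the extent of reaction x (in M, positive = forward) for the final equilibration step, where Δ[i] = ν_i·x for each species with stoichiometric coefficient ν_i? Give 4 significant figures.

Q₀ = 0.00359 vs Keq = 0.3846 ⇒ Q<K, forward
Step 1:
                  M         G         X         D
  Initial      2.09     4.164     6.548    0.1851
  Change    -0.3493   -0.3493    0.3493    0.5239
  Equil       1.741     3.815     6.897     0.709
  solve Keq expr → x = 0.1746; check Q = 0.3846
Then remove 0.6767 M of G.
Step 2:
                  M         G         X         D
  Initial     1.741     3.138     6.897     0.709
  Change    0.04476   0.04476  -0.04476  -0.06714
  Equil       1.785     3.183     6.853    0.6419
  solve Keq expr → x = -0.02238; check Q = 0.3846

x = -0.02238 M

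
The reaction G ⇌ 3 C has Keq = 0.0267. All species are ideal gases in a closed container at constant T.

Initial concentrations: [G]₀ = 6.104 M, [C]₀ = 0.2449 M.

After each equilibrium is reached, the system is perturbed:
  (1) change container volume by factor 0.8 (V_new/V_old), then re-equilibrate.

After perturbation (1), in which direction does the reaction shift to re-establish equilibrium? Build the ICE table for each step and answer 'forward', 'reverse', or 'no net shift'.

Direction: reverse

Q₀ = 0.002406 vs Keq = 0.0267 ⇒ Q<K, forward
Step 1:
                   G          C
  Initial      6.104     0.2449
  Change    -0.09945     0.2983
  Equil        6.005     0.5432
  solve Keq expr → x = 0.09945; check Q = 0.0267
Then change container volume by factor 0.8 (V_new/V_old).
Step 2:
                   G          C
  Initial      7.506     0.6791
  Change     0.03102   -0.09306
  Equil        7.537      0.586
  solve Keq expr → x = -0.03102; check Q = 0.0267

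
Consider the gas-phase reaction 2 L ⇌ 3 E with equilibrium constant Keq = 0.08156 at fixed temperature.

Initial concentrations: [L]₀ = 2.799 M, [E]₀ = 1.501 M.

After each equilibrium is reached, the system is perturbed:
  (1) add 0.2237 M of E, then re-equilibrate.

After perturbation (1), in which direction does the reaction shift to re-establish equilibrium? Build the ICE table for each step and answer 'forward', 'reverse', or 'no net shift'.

Direction: reverse

Q₀ = 0.4317 vs Keq = 0.08156 ⇒ Q>K, reverse
Step 1:
                   L          E
  init         2.799      1.501
  Δ           0.3761    -0.5642
  eq           3.175     0.9368
  solve Keq expr → x = -0.1881; check Q = 0.08156
Then add 0.2237 M of E.
Step 2:
                   L          E
  init         3.175      1.161
  Δ           0.1319    -0.1979
  eq           3.307     0.9626
  solve Keq expr → x = -0.06597; check Q = 0.08156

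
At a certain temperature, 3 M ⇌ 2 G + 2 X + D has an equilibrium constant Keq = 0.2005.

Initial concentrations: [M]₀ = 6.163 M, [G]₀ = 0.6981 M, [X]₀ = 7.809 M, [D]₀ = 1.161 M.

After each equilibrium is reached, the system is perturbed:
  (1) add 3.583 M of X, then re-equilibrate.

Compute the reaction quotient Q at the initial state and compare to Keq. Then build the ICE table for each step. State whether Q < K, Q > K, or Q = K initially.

Q₀ = 0.1474; Q < K (proceeds forward)

Q₀ = 0.1474 vs Keq = 0.2005 ⇒ Q<K, forward
Step 1:
                    M           G           X           D
  Initial       6.163      0.6981       7.809       1.161
  Change      -0.1115     0.07436     0.07436     0.03718
  Equil         6.051      0.7725       7.883       1.198
  solve Keq expr → x = 0.03718; check Q = 0.2005
Then add 3.583 M of X.
Step 2:
                    M           G           X           D
  Initial       6.051      0.7725       11.47       1.198
  Change        0.263     -0.1753     -0.1753    -0.08767
  Equil         6.314      0.5971       11.29       1.111
  solve Keq expr → x = -0.08767; check Q = 0.2005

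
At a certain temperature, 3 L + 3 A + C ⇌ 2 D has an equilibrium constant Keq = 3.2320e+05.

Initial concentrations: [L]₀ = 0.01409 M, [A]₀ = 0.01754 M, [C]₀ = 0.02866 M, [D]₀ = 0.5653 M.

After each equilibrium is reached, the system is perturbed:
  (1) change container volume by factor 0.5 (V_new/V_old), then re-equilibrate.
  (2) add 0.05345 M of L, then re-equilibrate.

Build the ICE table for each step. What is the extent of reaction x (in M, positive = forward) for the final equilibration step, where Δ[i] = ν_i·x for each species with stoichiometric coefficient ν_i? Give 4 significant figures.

x = 0.007416 M

Q₀ = 7.3869e+11 vs Keq = 3.2320e+05 ⇒ Q>K, reverse
Step 1:
                    L           A           C           D
  Initial     0.01409     0.01754     0.02866      0.5653
  Change       0.1305      0.1305      0.0435      -0.087
  Equil        0.1446       0.148     0.07216      0.4783
  solve Keq expr → x = -0.0435; check Q = 3.2320e+05
Then change container volume by factor 0.5 (V_new/V_old).
Step 2:
                    L           A           C           D
  Initial      0.2892      0.2961      0.1443      0.9566
  Change      -0.1152     -0.1152    -0.03839     0.07679
  Equil         0.174      0.1809      0.1059       1.033
  solve Keq expr → x = 0.03839; check Q = 3.2320e+05
Then add 0.05345 M of L.
Step 3:
                    L           A           C           D
  Initial      0.2275      0.1809      0.1059       1.033
  Change     -0.02225    -0.02225   -0.007416     0.01483
  Equil        0.2052      0.1587     0.09851       1.048
  solve Keq expr → x = 0.007416; check Q = 3.2320e+05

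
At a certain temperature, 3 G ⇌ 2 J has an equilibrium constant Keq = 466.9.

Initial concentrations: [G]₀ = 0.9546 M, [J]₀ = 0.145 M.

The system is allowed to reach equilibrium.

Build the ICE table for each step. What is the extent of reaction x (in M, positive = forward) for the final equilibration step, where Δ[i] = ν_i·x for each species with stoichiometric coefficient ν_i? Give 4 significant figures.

x = 0.2839 M

Q₀ = 0.02417 vs Keq = 466.9 ⇒ Q<K, forward
Step 1:
                   G          J
  I           0.9546      0.145
  C          -0.8517     0.5678
  E           0.1029     0.7128
  solve Keq expr → x = 0.2839; check Q = 466.9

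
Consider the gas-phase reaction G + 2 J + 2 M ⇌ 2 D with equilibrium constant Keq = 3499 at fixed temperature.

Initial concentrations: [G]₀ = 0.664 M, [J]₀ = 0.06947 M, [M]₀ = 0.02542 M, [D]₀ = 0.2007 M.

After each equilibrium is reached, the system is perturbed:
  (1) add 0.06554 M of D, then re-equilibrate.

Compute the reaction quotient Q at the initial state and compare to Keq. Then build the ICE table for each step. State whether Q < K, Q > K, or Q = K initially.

Q₀ = 1.9453e+04 vs Keq = 3499 ⇒ Q>K, reverse
Step 1:
                    G           J           M           D
  init          0.664     0.06947     0.02542      0.2007
  Δ          0.008892     0.01778     0.01778    -0.01778
  eq           0.6729     0.08725      0.0432      0.1829
  solve Keq expr → x = -0.008892; check Q = 3499
Then add 0.06554 M of D.
Step 2:
                    G           J           M           D
  init         0.6729     0.08725      0.0432      0.2485
  Δ          0.004188    0.008375    0.008375   -0.008375
  eq           0.6771     0.09563     0.05158      0.2401
  solve Keq expr → x = -0.004188; check Q = 3499

Q₀ = 1.9453e+04; Q > K (proceeds reverse)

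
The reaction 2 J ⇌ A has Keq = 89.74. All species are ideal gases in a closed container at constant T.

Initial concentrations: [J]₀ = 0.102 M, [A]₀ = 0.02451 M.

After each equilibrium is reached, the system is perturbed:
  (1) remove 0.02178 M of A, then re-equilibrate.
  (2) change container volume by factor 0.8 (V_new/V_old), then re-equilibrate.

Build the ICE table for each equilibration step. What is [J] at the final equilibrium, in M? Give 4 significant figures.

Q₀ = 2.356 vs Keq = 89.74 ⇒ Q<K, forward
Step 1:
                   J          A
  init         0.102    0.02451
  Δ         -0.07564    0.03782
  eq         0.02636    0.06233
  solve Keq expr → x = 0.03782; check Q = 89.74
Then remove 0.02178 M of A.
Step 2:
                   J          A
  init       0.02636    0.04055
  Δ        -0.004514   0.002257
  eq         0.02184    0.04281
  solve Keq expr → x = 0.002257; check Q = 89.74
Then change container volume by factor 0.8 (V_new/V_old).
Step 3:
                   J          A
  init        0.0273    0.05351
  Δ        -0.002589   0.001294
  eq         0.02471    0.05481
  solve Keq expr → x = 0.001294; check Q = 89.74

[J]_eq = 0.02471 M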